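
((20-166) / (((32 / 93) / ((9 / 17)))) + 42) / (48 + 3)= -3.58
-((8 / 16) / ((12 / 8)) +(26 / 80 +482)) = -57919 / 120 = -482.66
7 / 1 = 7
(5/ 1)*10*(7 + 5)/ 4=150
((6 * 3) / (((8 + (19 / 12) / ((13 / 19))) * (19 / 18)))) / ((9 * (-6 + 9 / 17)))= -31824 / 947701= -0.03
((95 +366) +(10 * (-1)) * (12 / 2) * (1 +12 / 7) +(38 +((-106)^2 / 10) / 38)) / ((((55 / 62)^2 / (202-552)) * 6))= -27108.98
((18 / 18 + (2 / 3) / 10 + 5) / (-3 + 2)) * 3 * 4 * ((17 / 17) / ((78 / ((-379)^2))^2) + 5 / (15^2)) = -246887451.48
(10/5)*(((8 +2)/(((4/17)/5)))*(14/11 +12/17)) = 9250/11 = 840.91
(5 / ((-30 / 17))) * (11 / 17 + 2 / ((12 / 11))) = -253 / 36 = -7.03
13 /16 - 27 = -419 /16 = -26.19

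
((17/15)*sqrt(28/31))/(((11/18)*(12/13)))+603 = 221*sqrt(217)/1705+603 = 604.91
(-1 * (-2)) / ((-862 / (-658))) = 658 / 431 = 1.53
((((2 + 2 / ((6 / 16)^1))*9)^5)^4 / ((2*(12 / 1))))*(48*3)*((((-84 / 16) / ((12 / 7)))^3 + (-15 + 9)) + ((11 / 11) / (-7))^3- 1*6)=-206155000899876761205355335925311540079104 / 343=-601034988046287933543310000000000000000.00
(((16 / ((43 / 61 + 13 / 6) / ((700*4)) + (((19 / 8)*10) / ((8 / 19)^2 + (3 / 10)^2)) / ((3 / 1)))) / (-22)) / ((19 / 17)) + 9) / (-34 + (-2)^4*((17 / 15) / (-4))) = -8243703458400285 / 35381630263641398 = -0.23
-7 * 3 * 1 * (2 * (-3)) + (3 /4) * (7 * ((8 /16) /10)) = 126.26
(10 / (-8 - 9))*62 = -36.47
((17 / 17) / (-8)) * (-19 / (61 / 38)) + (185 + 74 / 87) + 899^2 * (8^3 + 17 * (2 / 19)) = 167481739019153 / 403332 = 415245353.75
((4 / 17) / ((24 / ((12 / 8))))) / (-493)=-1 / 33524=-0.00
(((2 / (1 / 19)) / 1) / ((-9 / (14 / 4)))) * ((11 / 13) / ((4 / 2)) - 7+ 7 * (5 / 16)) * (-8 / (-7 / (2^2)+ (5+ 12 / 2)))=-242858 / 4329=-56.10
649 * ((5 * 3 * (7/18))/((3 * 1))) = 22715/18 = 1261.94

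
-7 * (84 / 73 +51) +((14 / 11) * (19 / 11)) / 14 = -364.90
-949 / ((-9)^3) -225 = -223.70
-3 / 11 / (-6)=1 / 22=0.05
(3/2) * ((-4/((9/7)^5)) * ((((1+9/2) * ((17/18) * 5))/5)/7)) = -448987/354294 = -1.27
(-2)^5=-32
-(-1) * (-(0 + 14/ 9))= -1.56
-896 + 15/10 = -1789/2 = -894.50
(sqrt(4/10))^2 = 2/5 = 0.40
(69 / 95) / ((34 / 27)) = 1863 / 3230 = 0.58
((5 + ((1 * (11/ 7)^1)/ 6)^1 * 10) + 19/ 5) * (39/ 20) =15587/ 700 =22.27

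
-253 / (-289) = 253 / 289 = 0.88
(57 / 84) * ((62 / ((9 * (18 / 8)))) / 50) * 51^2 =170221 / 1575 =108.08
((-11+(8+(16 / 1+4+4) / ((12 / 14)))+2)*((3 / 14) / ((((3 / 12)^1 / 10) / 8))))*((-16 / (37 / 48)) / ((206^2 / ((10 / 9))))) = -2764800 / 2747731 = -1.01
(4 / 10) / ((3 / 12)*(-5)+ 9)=8 / 155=0.05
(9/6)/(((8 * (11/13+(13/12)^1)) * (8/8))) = 117/1204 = 0.10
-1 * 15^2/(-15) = 15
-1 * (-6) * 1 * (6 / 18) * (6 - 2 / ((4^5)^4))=3298534883327 / 274877906944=12.00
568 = 568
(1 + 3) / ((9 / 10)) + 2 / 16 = 329 / 72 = 4.57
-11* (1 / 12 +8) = -1067 / 12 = -88.92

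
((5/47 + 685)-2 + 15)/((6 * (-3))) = -10937/282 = -38.78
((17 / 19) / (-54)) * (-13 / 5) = 221 / 5130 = 0.04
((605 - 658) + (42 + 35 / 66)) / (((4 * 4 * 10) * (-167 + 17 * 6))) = 691 / 686400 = 0.00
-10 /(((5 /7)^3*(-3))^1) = 686 /75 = 9.15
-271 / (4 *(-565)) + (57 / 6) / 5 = 913 / 452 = 2.02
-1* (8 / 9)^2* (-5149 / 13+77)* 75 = 6636800 / 351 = 18908.26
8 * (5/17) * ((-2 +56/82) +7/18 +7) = 89620/6273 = 14.29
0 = 0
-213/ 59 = -3.61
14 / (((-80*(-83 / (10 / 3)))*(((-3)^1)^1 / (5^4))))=-4375 / 2988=-1.46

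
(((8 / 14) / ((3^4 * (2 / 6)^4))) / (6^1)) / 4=1 / 42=0.02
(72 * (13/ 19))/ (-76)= -0.65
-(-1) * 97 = 97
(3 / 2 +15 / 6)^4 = 256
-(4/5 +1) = -9/5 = -1.80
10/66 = 5/33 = 0.15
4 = 4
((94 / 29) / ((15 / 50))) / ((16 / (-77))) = -18095 / 348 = -52.00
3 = 3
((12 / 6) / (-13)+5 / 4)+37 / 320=5041 / 4160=1.21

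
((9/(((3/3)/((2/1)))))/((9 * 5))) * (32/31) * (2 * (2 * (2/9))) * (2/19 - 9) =-86528/26505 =-3.26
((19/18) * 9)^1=19/2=9.50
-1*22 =-22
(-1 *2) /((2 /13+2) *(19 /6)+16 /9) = -117 /503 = -0.23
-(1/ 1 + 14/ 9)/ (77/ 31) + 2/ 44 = -1363/ 1386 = -0.98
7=7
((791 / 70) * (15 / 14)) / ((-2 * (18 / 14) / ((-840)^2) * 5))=-664440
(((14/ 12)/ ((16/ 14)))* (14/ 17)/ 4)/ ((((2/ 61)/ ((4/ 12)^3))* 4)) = 0.06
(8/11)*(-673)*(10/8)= -6730/11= -611.82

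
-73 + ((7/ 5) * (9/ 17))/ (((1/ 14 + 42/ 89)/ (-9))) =-4907267/ 57545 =-85.28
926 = 926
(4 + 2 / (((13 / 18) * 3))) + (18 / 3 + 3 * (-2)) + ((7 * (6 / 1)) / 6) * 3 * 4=1156 / 13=88.92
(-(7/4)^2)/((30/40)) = -49/12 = -4.08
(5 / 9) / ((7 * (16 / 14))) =5 / 72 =0.07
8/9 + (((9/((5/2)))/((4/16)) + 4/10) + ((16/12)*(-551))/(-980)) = 36247/2205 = 16.44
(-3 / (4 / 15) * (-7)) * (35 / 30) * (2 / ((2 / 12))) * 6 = 6615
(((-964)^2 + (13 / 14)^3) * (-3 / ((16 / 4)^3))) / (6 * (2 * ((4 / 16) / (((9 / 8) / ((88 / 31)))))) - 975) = 711447327459 / 15800347136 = 45.03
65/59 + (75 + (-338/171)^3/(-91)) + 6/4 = 320859025481/4130174286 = 77.69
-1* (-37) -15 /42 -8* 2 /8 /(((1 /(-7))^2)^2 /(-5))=336653 /14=24046.64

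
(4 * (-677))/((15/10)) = -5416/3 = -1805.33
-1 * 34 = -34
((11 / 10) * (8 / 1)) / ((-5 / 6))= -264 / 25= -10.56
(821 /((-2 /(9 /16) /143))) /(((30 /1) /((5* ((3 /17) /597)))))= -352209 /216512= -1.63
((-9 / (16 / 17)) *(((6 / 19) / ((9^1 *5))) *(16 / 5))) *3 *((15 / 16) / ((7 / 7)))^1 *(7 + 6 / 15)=-16983 / 3800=-4.47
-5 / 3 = -1.67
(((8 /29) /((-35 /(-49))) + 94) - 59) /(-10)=-5131 /1450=-3.54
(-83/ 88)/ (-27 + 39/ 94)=0.04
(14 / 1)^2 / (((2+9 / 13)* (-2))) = -36.40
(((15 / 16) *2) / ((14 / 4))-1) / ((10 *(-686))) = 13 / 192080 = 0.00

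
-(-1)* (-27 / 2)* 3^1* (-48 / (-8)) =-243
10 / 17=0.59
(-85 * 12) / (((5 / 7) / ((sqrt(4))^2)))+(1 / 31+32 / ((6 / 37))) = -512861 / 93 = -5514.63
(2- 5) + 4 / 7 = -17 / 7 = -2.43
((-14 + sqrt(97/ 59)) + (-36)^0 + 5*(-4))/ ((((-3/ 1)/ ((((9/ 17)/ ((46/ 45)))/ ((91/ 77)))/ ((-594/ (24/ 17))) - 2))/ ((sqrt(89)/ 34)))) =86456*sqrt(89)*(-1947 + sqrt(5723))/ 260010699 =-5.87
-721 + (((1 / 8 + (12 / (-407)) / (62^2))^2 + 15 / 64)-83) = -122957940634520 / 152980330129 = -803.75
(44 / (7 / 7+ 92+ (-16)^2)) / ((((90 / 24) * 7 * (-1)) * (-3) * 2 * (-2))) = -44 / 109935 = -0.00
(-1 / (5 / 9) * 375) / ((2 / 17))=-11475 / 2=-5737.50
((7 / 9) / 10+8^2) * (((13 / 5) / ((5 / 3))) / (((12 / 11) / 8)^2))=5375.70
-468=-468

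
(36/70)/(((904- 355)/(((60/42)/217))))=4/648613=0.00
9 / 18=1 / 2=0.50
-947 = -947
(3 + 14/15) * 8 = 472/15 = 31.47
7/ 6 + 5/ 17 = 149/ 102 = 1.46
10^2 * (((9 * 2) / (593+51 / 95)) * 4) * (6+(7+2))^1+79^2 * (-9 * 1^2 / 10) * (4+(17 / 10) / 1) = -89750639169 / 2819300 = -31834.37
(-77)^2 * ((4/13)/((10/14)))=166012/65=2554.03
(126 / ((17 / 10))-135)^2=1071225 / 289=3706.66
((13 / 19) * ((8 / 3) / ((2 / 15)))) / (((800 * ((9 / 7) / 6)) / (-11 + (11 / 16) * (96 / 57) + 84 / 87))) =-445081 / 628140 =-0.71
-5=-5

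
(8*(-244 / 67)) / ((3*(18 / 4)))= -3904 / 1809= -2.16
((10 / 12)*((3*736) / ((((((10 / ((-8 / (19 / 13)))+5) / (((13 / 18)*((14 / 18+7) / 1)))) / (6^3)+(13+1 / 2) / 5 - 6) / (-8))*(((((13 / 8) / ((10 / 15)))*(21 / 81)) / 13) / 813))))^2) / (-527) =-289516824409278857084928000 / 22809555950423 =-12692786525022.63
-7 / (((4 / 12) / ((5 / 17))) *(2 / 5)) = -15.44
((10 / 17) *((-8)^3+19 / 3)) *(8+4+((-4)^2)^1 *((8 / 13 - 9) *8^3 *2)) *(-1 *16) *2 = -1307466377.07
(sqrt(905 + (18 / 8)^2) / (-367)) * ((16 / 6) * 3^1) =-2 * sqrt(14561) / 367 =-0.66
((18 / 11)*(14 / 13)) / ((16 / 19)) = 1197 / 572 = 2.09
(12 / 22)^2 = 0.30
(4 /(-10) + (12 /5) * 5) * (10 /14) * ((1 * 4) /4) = 58 /7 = 8.29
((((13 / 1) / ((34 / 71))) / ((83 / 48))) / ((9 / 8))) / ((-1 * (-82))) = 29536 / 173553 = 0.17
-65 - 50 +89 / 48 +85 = -1351 / 48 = -28.15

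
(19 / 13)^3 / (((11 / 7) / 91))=336091 / 1859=180.79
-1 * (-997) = 997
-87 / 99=-29 / 33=-0.88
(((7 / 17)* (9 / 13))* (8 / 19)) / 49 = 72 / 29393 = 0.00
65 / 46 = 1.41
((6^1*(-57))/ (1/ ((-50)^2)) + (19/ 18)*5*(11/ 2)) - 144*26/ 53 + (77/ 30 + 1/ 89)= -725979443761/ 849060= -855039.04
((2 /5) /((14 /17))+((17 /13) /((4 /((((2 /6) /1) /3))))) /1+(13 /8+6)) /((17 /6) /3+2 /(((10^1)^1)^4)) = 33362125 /3868319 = 8.62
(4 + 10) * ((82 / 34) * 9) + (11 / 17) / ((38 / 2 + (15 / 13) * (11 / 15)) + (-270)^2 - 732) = 4847991515 / 15953514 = 303.88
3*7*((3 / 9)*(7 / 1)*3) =147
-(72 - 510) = 438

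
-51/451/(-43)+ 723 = 14021190/19393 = 723.00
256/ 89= 2.88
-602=-602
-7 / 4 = -1.75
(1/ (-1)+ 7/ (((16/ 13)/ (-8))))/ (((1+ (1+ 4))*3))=-31/ 12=-2.58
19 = 19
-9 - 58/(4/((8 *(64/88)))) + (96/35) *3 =-32777/385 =-85.14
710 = 710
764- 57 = 707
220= 220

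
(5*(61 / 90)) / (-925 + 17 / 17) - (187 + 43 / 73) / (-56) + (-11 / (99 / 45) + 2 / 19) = -35724013 / 23068584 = -1.55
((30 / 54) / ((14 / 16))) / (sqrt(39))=40 * sqrt(39) / 2457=0.10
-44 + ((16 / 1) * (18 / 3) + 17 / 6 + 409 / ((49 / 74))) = 197717 / 294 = 672.51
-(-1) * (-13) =-13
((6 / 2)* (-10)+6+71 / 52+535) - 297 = 11199 / 52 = 215.37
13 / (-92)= -13 / 92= -0.14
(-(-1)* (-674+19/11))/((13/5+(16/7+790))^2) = -9058875/8514088451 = -0.00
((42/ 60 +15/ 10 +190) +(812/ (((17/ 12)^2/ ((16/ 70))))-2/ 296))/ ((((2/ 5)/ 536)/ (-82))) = -334474626602/ 10693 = -31279774.30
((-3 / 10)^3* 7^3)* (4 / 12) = -3087 / 1000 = -3.09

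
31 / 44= 0.70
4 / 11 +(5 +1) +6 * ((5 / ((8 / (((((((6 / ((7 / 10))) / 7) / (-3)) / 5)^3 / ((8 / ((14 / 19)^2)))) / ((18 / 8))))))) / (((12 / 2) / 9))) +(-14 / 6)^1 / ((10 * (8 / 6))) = 2360155003 / 381374840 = 6.19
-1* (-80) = 80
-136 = -136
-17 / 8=-2.12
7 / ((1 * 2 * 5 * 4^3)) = 7 / 640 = 0.01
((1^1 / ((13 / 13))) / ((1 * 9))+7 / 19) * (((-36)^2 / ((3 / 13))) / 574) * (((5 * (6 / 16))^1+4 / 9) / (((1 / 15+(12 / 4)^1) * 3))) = 10855 / 9177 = 1.18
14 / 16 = 7 / 8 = 0.88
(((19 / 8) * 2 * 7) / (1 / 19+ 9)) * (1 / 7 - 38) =-95665 / 688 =-139.05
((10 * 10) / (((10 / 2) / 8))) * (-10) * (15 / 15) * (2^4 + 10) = -41600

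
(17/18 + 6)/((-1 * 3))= -125/54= -2.31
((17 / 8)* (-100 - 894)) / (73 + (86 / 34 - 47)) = -143633 / 1940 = -74.04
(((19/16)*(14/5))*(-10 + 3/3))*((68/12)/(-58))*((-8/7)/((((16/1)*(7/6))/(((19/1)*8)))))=-55233/2030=-27.21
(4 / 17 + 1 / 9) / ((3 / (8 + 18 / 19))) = 530 / 513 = 1.03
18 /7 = 2.57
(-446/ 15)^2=198916/ 225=884.07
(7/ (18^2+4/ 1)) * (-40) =-35/ 41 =-0.85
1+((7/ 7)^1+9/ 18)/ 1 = 5/ 2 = 2.50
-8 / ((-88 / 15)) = 15 / 11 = 1.36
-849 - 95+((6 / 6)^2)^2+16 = -927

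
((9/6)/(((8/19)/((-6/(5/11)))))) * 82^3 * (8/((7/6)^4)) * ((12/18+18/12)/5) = -2912241968064/60025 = -48517150.65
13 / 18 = 0.72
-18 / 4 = -9 / 2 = -4.50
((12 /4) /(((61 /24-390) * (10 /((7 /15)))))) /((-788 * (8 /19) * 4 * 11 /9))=3591 /16120746400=0.00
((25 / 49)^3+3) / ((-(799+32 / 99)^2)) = -3612374172 / 736721766179161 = -0.00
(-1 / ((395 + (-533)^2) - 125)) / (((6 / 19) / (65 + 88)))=-57 / 33454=-0.00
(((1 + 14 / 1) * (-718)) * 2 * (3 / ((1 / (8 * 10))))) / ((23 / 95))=-491112000 / 23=-21352695.65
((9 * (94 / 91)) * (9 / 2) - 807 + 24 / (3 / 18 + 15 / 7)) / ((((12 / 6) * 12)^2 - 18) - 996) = 1110397 / 644371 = 1.72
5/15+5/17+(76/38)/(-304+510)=3347/5253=0.64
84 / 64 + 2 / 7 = 179 / 112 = 1.60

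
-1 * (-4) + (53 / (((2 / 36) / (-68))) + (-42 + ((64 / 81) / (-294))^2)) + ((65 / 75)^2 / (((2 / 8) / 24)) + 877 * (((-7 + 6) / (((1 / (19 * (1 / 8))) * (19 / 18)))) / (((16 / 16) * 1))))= -947226001663469 / 14177664900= -66811.14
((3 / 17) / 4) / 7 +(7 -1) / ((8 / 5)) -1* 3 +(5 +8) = 1637 / 119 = 13.76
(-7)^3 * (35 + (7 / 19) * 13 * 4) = -352947 / 19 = -18576.16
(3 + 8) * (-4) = -44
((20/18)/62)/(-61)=-5/17019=-0.00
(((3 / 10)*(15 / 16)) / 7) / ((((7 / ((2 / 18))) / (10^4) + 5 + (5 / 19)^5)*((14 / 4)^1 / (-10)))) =-139280568750 / 6075617517613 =-0.02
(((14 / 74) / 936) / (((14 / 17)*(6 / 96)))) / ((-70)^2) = 17 / 21212100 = 0.00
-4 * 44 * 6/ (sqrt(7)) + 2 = 2 - 1056 * sqrt(7)/ 7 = -397.13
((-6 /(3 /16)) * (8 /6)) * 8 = -1024 /3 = -341.33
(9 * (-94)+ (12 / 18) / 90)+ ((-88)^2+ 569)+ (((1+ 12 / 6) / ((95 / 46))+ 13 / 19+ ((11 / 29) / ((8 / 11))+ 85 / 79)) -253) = 67863113423 / 9402264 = 7217.74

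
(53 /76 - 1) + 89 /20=394 /95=4.15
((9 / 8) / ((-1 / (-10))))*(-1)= -45 / 4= -11.25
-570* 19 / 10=-1083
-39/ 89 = -0.44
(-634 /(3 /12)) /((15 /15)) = -2536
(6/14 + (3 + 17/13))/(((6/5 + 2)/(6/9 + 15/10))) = 2155/672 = 3.21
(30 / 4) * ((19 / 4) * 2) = 285 / 4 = 71.25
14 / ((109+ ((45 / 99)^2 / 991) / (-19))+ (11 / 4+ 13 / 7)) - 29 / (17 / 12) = -2506877828516 / 123204103893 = -20.35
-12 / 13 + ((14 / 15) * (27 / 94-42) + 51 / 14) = -1548793 / 42770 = -36.21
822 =822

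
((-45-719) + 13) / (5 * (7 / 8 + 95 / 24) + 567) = -4506 / 3547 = -1.27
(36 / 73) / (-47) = -36 / 3431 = -0.01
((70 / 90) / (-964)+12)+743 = 755.00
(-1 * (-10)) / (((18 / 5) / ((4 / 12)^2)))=25 / 81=0.31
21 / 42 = 1 / 2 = 0.50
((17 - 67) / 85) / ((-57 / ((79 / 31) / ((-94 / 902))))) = -356290 / 1411833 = -0.25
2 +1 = 3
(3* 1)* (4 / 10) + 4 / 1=26 / 5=5.20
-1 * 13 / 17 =-13 / 17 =-0.76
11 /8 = 1.38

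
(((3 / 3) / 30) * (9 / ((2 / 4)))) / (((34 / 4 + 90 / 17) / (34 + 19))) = 5406 / 2345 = 2.31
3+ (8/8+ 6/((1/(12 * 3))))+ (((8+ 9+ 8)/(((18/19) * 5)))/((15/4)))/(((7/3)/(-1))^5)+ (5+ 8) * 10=5882108/16807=349.98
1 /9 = 0.11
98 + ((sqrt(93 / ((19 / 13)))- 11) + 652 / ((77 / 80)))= sqrt(22971) / 19 + 58859 / 77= 772.38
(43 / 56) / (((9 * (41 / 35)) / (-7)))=-1505 / 2952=-0.51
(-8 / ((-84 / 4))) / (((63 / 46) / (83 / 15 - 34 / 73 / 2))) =2135872 / 1448685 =1.47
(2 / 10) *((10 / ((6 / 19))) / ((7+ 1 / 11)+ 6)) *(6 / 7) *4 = 209 / 126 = 1.66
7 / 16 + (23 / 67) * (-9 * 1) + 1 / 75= -212153 / 80400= -2.64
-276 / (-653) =276 / 653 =0.42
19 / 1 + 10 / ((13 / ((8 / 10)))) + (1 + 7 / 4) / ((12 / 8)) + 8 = 2297 / 78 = 29.45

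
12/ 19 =0.63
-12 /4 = -3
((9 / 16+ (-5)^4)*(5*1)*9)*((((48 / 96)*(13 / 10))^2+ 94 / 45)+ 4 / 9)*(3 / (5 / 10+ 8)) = 319517307 / 10880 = 29367.40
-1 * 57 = -57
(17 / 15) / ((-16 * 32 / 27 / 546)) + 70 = 47831 / 1280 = 37.37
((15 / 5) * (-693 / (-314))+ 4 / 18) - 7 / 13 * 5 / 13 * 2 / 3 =3202351 / 477594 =6.71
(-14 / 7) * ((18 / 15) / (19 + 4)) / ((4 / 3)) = -9 / 115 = -0.08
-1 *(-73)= 73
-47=-47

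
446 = 446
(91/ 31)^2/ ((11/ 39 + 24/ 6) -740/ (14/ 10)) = -2260713/ 137548891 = -0.02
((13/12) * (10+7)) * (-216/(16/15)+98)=-46189/24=-1924.54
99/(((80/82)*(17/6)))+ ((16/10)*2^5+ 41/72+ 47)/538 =118526537/3292560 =36.00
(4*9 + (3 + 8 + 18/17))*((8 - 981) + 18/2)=-787588/17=-46328.71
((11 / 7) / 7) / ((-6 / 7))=-11 / 42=-0.26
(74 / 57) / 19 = 74 / 1083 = 0.07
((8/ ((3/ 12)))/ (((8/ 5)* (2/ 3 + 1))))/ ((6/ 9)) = 18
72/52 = 18/13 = 1.38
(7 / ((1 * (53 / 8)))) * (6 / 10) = 168 / 265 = 0.63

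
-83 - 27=-110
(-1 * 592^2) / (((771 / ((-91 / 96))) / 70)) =69764240 / 2313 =30161.80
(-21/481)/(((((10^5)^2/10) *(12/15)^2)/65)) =-21/4736000000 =-0.00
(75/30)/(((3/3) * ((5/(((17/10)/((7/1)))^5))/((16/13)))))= 1419857/2731137500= 0.00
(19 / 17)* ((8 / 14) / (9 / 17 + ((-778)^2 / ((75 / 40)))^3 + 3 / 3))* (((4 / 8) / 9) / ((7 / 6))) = 42750 / 47289263330914324385267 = 0.00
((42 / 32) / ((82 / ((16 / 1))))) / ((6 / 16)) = 28 / 41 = 0.68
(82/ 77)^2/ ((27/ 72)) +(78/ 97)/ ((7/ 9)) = 7001606/ 1725339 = 4.06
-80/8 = -10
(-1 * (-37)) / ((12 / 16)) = 148 / 3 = 49.33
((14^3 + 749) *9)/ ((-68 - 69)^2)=31437/ 18769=1.67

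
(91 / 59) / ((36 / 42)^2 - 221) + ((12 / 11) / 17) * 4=29731943 / 119079169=0.25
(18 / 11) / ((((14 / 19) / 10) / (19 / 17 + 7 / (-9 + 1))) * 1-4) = -2565 / 5794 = -0.44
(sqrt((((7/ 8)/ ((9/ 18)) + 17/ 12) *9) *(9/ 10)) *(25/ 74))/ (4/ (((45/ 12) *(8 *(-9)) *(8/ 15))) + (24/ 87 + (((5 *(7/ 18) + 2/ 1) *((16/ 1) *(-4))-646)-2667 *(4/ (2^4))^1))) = -3915 *sqrt(285)/ 60450748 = -0.00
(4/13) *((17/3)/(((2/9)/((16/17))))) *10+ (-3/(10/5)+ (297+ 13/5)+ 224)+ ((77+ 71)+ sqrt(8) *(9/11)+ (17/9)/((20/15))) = 18 *sqrt(2)/11+ 581383/780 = 747.68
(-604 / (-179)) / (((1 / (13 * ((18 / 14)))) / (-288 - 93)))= -26924508 / 1253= -21488.04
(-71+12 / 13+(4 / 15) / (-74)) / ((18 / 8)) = -31.15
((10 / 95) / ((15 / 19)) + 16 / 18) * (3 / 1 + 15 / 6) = 253 / 45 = 5.62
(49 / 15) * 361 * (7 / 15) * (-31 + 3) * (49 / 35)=-24269308 / 1125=-21572.72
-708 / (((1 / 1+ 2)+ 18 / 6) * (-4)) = 59 / 2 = 29.50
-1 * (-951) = 951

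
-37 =-37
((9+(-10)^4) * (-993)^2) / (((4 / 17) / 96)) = 4026700691928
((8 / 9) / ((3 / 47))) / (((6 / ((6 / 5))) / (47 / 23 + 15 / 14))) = 188564 / 21735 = 8.68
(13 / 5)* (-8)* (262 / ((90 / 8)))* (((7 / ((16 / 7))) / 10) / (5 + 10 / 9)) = -166894 / 6875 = -24.28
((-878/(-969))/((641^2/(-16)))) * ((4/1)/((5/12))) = -224768/663572815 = -0.00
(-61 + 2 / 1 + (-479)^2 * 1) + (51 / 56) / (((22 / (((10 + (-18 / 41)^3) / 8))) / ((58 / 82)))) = 3194225186769487 / 13925350208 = 229382.04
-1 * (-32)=32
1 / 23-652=-14995 / 23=-651.96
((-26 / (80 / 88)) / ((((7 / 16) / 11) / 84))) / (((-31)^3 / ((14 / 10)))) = 2114112 / 744775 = 2.84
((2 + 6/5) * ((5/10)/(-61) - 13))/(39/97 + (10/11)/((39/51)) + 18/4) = -352212432/51536765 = -6.83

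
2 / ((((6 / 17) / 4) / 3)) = 68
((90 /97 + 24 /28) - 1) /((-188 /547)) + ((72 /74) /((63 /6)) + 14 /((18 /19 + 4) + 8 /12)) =57142699 /188924960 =0.30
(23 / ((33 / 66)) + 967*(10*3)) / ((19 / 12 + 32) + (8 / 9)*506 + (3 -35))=1046016 / 16249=64.37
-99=-99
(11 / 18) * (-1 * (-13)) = 143 / 18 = 7.94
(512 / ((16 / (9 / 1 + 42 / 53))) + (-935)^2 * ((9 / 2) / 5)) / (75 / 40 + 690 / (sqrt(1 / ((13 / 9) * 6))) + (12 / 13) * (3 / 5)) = -9132716398260 / 19711104298681 + 864824133992000 * sqrt(78) / 19711104298681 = 387.03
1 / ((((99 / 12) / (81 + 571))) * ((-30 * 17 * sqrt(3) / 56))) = -73024 * sqrt(3) / 25245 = -5.01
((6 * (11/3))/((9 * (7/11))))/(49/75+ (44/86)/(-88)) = 1040600/175413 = 5.93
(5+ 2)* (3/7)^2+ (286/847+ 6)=587/77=7.62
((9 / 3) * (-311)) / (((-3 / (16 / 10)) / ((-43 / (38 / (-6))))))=3378.44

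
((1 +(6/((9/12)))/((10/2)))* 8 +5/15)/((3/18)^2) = 760.80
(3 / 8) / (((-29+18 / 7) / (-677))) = 14217 / 1480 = 9.61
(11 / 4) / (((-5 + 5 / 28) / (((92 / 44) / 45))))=-161 / 6075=-0.03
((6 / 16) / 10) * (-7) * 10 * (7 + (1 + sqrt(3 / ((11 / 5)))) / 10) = -1491 / 80 - 21 * sqrt(165) / 880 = -18.94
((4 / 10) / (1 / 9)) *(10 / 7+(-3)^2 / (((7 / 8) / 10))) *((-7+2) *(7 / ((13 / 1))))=-13140 / 13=-1010.77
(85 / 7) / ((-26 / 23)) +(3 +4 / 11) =-7.38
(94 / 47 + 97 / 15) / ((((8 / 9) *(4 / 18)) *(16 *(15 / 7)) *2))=8001 / 12800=0.63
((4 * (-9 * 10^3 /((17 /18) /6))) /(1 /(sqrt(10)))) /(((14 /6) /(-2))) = 23328000 * sqrt(10) /119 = 619912.72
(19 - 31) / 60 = -1 / 5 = -0.20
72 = 72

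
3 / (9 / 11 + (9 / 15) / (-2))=110 / 19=5.79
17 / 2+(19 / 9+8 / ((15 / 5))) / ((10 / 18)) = 17.10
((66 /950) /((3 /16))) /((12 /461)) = 20284 /1425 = 14.23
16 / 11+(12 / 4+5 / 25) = 256 / 55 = 4.65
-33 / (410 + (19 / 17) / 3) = -1683 / 20929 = -0.08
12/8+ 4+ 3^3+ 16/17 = 1137/34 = 33.44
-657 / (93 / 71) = -15549 / 31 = -501.58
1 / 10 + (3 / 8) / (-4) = 1 / 160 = 0.01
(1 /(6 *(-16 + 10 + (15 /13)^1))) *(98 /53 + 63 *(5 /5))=-6383 /2862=-2.23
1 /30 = 0.03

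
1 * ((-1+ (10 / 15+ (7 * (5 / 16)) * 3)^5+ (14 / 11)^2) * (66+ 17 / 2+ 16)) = 110185628389935407 / 61662560256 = 1786912.97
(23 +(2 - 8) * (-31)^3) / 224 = 178769 / 224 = 798.08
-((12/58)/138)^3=-1/296740963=-0.00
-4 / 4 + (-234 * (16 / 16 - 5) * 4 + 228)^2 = 15776783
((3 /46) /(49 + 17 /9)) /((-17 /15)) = -405 /358156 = -0.00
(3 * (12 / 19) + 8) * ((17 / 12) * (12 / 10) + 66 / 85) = 39574 / 1615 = 24.50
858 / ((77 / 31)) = 2418 / 7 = 345.43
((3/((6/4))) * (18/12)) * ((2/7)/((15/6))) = 12/35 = 0.34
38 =38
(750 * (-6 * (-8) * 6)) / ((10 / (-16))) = -345600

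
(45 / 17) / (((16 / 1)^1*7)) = 45 / 1904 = 0.02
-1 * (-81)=81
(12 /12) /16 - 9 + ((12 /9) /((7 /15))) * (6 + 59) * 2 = 362.49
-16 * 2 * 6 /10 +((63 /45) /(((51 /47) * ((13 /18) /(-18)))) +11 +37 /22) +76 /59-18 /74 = -1996920353 /53068730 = -37.63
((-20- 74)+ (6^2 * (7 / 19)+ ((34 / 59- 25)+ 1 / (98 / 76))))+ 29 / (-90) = -517631971 / 4943610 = -104.71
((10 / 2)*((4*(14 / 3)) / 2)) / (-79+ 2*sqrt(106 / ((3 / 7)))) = -2212 / 3151 - 56*sqrt(2226) / 9453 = -0.98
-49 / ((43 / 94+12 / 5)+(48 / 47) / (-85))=-78302 / 4547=-17.22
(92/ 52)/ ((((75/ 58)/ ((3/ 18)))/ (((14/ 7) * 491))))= 654994/ 2925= 223.93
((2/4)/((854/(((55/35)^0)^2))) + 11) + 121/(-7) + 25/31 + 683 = 35873399/52948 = 677.52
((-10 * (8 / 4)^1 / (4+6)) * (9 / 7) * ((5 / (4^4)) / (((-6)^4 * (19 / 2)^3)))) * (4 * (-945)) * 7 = 525 / 438976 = 0.00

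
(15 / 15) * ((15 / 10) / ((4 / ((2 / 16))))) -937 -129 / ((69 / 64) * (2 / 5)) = -1236.08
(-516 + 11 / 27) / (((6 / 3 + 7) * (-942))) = 13921 / 228906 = 0.06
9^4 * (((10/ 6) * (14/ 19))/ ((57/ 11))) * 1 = 561330/ 361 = 1554.93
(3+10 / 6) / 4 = 1.17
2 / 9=0.22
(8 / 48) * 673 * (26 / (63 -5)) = 8749 / 174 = 50.28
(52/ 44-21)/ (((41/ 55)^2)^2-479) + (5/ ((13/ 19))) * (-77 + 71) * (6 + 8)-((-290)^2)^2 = -201377795768492162985/ 28472103491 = -7072810613.80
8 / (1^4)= 8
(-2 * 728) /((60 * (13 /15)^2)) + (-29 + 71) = 9.69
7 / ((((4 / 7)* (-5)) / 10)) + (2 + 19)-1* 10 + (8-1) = -13 / 2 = -6.50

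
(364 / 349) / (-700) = -13 / 8725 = -0.00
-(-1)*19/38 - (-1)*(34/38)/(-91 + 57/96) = 53879/109934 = 0.49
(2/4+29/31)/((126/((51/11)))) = 1513/28644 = 0.05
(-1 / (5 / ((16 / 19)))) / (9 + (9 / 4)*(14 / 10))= -64 / 4617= -0.01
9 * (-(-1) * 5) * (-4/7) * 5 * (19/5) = -3420/7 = -488.57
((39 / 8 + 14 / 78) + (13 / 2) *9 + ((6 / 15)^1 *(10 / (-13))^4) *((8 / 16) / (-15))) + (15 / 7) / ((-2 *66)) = 1117782957 / 17593576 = 63.53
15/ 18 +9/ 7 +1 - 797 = -33343/ 42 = -793.88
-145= -145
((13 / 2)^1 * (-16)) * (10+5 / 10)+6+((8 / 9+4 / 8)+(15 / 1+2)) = -19217 / 18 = -1067.61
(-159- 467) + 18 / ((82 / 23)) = -25459 / 41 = -620.95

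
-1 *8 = -8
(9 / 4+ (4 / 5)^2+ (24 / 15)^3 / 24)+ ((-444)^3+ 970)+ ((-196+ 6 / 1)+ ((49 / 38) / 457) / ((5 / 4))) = -1140003238404947 / 13024500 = -87527600.94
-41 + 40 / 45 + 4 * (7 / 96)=-2867 / 72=-39.82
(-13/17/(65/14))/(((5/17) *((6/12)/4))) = -112/25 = -4.48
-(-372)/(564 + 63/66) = 2728/4143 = 0.66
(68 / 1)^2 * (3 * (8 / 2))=55488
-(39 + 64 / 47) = -1897 / 47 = -40.36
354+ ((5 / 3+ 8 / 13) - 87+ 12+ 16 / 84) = 25614 / 91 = 281.47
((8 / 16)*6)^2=9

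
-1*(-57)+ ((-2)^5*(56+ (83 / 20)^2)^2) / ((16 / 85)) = -14582461857 / 16000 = -911403.87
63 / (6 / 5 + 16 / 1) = 3.66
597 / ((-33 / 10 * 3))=-1990 / 33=-60.30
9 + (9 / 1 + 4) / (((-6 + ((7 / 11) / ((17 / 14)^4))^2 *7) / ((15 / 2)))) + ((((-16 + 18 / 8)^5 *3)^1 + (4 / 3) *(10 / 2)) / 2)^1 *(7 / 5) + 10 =-14452581189678511910663 / 14002803474302976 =-1032120.55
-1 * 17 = -17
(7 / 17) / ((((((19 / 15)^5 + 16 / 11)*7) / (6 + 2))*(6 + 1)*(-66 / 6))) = -6075000 / 4687063591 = -0.00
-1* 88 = -88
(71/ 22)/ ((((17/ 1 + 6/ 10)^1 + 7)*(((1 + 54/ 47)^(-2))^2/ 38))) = 701887404745/ 6602208393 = 106.31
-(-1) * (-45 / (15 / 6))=-18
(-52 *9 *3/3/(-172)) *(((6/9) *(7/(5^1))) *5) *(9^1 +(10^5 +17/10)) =273029211/215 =1269903.31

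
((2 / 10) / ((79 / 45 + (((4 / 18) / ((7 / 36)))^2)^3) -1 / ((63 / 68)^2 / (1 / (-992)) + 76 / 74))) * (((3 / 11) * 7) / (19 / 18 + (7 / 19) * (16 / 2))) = 69155466546606048 / 2889127515912677171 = 0.02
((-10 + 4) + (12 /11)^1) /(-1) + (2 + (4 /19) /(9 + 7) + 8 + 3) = 14983 /836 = 17.92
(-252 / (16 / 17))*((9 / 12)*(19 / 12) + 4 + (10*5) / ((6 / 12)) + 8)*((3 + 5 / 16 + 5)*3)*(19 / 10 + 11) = -99832173651 / 10240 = -9749235.71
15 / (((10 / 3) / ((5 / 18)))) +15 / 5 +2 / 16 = 35 / 8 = 4.38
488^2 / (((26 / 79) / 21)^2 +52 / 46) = 7537550874336 / 35787427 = 210620.08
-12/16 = -0.75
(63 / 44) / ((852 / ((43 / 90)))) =301 / 374880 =0.00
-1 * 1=-1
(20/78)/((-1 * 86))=-5/1677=-0.00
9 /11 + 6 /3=31 /11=2.82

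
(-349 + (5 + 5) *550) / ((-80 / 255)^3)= -683285301 / 4096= -166817.70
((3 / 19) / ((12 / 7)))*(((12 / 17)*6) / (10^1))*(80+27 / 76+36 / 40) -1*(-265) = 164575751 / 613700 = 268.17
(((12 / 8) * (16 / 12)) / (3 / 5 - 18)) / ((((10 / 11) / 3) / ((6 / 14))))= -33 / 203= -0.16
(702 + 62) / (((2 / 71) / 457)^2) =201086291519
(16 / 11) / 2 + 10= 10.73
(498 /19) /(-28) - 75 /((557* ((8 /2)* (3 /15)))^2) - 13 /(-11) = 1781809123 /7262308592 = 0.25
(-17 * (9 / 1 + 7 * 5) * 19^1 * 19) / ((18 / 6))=-270028 / 3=-90009.33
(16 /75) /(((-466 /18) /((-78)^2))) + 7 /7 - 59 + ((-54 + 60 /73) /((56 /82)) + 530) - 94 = 1488274671 /5953150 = 250.00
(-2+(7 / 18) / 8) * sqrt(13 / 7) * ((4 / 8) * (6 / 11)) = -281 * sqrt(91) / 3696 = -0.73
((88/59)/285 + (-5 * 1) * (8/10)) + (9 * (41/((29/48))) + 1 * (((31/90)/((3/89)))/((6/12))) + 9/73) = 200979733442/320376195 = 627.32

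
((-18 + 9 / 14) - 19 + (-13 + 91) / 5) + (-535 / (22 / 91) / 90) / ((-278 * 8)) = -639490661 / 30824640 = -20.75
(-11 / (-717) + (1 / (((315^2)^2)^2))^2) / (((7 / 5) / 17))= 585718865427351116891440825269927978519688 / 3144088754630882626393734226769805908203125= 0.19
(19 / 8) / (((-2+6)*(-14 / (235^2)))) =-1049275 / 448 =-2342.13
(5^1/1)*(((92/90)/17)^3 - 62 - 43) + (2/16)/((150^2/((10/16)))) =-60170368611967/114610464000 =-525.00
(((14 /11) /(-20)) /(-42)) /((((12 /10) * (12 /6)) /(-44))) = -1 /36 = -0.03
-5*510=-2550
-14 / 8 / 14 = -1 / 8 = -0.12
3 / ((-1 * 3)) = -1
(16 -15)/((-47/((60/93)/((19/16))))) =-320/27683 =-0.01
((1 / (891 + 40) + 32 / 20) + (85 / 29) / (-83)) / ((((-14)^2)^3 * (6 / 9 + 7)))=3289443 / 121275156301180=0.00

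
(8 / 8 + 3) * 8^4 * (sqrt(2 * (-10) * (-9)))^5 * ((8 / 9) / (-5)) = -566231040 * sqrt(5) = -1266131096.41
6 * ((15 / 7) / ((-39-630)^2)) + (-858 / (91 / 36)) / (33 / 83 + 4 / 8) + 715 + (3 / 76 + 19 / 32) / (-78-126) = 2166973035837997 / 6433210783104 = 336.84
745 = 745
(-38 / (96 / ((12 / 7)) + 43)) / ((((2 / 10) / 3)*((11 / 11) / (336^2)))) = -7150080 / 11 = -650007.27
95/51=1.86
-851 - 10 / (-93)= -79133 / 93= -850.89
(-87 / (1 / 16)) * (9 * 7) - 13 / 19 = -1666237 / 19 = -87696.68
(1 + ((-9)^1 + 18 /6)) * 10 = -50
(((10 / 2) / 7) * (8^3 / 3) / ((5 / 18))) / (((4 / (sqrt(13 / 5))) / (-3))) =-2304 * sqrt(65) / 35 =-530.73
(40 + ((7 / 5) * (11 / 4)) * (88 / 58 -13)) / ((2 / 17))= -41497 / 1160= -35.77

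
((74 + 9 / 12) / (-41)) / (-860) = 299 / 141040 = 0.00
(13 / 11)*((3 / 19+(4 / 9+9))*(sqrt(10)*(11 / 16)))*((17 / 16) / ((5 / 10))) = 181441*sqrt(10) / 10944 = 52.43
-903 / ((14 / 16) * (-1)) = 1032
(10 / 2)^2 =25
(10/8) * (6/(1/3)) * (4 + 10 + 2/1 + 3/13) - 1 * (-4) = 9599/26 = 369.19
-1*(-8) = 8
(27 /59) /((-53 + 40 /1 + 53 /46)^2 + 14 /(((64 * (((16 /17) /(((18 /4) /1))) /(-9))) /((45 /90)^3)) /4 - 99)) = 8022418308 /2458362512393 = 0.00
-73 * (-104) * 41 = 311272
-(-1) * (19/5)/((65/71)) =1349/325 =4.15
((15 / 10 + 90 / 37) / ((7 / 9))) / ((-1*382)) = -2619 / 197876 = -0.01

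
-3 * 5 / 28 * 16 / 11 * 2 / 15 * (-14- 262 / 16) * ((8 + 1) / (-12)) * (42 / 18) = -243 / 44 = -5.52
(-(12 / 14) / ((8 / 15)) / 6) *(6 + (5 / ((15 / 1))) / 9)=-815 / 504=-1.62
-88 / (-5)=88 / 5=17.60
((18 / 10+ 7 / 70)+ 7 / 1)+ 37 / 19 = 2061 / 190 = 10.85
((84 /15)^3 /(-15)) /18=-0.65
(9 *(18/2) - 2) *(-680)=-53720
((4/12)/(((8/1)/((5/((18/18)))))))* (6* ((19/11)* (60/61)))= 1425/671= 2.12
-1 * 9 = -9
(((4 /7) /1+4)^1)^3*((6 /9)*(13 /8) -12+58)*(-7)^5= -226795520 /3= -75598506.67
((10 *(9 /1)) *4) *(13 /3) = 1560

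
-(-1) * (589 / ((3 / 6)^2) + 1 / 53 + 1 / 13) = 1623350 / 689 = 2356.10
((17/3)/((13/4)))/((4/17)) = 289/39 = 7.41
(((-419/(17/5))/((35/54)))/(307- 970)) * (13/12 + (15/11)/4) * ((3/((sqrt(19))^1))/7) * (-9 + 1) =-2835792 * sqrt(19)/38475437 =-0.32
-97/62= -1.56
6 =6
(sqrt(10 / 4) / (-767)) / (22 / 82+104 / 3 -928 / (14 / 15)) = 861 * sqrt(10) / 1267085534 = 0.00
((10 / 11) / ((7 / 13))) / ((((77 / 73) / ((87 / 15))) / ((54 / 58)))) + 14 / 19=1056680 / 112651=9.38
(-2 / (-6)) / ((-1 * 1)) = -1 / 3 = -0.33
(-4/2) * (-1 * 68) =136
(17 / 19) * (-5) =-4.47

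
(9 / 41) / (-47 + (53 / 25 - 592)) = -225 / 652802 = -0.00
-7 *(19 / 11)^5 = -17332693 / 161051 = -107.62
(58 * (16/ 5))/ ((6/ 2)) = 928/ 15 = 61.87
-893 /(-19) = 47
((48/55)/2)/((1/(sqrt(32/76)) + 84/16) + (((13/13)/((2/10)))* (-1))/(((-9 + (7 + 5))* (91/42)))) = 290784/2632685 - 16224* sqrt(38)/2632685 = 0.07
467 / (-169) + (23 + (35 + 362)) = 70513 / 169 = 417.24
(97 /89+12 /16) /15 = 131 /1068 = 0.12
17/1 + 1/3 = 52/3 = 17.33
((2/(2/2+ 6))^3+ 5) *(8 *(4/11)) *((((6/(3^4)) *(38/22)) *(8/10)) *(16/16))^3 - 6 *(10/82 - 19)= 57387652442415908/506582313323625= 113.28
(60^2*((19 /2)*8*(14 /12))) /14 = 22800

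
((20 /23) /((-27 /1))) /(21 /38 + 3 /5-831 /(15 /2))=3800 /12937293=0.00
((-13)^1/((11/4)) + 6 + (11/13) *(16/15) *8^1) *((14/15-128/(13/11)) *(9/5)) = -381448484/232375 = -1641.52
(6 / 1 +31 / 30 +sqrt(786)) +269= sqrt(786) +8281 / 30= 304.07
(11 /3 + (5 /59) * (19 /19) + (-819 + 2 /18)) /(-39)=432838 /20709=20.90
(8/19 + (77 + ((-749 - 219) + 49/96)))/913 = -1623485/1665312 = -0.97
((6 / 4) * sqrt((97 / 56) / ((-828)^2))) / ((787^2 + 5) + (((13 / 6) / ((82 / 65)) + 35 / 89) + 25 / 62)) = 113119 * sqrt(1358) / 1082897621104936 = 0.00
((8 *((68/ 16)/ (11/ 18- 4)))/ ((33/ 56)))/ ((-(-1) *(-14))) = 816/ 671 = 1.22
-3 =-3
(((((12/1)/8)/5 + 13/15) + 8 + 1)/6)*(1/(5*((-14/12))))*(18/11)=-183/385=-0.48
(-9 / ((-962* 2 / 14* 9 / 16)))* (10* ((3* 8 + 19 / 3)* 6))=211.89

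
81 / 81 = 1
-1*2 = -2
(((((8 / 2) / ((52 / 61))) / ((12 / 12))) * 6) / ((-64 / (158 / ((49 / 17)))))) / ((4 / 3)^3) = -6635763 / 652288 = -10.17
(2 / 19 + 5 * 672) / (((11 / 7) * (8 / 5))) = 1117235 / 836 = 1336.41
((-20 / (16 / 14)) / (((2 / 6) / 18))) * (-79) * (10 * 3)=2239650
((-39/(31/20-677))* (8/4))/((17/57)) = 520/1343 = 0.39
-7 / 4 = -1.75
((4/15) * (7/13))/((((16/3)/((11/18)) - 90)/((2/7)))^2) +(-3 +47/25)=-1527337576/1363696425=-1.12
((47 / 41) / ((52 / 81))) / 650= 0.00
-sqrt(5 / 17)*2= -2*sqrt(85) / 17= -1.08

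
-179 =-179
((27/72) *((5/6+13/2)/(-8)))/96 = -11/3072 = -0.00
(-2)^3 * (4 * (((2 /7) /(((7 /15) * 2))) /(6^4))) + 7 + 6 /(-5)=38317 /6615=5.79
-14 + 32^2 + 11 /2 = 2031 /2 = 1015.50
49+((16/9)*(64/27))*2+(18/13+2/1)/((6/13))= 15737/243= 64.76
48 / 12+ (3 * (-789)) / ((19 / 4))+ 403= -1735 / 19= -91.32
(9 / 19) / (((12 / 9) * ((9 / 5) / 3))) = 0.59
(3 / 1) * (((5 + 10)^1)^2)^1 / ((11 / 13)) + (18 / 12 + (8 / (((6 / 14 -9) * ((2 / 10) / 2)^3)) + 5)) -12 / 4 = -132.11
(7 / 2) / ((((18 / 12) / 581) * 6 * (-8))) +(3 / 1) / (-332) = -337669 / 11952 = -28.25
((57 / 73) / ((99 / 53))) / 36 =1007 / 86724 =0.01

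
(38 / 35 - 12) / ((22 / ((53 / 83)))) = -10123 / 31955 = -0.32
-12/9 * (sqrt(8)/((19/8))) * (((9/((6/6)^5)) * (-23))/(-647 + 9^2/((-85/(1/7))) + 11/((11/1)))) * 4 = -10510080 * sqrt(2)/7304569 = -2.03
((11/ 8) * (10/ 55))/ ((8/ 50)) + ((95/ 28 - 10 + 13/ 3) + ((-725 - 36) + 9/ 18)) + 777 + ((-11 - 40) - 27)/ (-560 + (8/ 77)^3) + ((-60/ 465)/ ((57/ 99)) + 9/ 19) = 51157195431857/ 3162233406192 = 16.18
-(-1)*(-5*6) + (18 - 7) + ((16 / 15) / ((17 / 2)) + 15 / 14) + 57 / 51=-59567 / 3570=-16.69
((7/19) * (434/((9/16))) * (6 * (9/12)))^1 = 24304/19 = 1279.16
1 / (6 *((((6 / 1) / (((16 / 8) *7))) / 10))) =35 / 9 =3.89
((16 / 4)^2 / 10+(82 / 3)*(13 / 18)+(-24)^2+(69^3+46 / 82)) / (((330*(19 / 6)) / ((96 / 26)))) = 29145707216 / 25064325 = 1162.84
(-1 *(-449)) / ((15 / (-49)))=-22001 / 15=-1466.73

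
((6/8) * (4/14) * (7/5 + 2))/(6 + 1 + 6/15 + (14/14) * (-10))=-51/182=-0.28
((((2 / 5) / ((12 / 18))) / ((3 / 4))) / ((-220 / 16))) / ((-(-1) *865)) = -0.00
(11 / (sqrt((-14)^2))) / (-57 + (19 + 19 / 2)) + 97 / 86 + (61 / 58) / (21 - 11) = 11996107 / 9951060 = 1.21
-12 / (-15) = 0.80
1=1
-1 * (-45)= 45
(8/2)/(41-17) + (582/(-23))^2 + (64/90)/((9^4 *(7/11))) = 1400456746481/2186584470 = 640.48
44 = 44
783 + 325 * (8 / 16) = 1891 / 2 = 945.50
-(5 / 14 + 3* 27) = -1139 / 14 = -81.36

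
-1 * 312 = -312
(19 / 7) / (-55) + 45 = 17306 / 385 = 44.95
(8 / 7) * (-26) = -208 / 7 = -29.71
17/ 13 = 1.31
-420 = -420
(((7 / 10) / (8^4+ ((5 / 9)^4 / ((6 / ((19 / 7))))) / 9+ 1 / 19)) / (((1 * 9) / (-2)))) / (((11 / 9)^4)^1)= -240458983506 / 14129351183267375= -0.00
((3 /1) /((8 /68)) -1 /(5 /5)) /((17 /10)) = 245 /17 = 14.41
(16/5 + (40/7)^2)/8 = 4.48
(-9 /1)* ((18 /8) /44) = -81 /176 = -0.46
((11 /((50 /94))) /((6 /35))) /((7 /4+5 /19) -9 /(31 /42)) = -4263182 /359775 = -11.85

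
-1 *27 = -27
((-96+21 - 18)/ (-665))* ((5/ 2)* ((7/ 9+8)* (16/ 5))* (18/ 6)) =19592/ 665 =29.46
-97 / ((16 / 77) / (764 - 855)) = 679679 / 16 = 42479.94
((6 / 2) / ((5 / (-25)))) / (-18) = 5 / 6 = 0.83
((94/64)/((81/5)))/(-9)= -235/23328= -0.01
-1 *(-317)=317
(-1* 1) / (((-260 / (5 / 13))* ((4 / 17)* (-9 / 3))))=-17 / 8112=-0.00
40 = 40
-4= -4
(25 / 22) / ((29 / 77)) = 175 / 58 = 3.02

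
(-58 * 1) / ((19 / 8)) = -464 / 19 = -24.42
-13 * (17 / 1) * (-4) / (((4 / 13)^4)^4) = 147057070629482744861 / 1073741824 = 136957569634.06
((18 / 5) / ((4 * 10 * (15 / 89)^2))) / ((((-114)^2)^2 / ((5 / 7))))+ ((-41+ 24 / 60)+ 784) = 439450544038321 / 591136056000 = 743.40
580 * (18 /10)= 1044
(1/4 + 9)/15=37/60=0.62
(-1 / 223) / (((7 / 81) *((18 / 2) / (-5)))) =45 / 1561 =0.03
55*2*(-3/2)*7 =-1155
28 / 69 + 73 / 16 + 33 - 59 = -23219 / 1104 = -21.03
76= 76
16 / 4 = 4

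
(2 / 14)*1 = 1 / 7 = 0.14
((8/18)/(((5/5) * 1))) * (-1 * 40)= -160/9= -17.78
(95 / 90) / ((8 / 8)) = 19 / 18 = 1.06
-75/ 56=-1.34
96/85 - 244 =-242.87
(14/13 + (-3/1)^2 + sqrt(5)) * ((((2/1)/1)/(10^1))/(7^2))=sqrt(5)/245 + 131/3185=0.05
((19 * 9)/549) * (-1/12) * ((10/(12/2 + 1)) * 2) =-95/1281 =-0.07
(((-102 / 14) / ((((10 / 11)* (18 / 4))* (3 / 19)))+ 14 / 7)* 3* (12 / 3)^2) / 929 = -46768 / 97545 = -0.48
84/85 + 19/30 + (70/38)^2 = 923297/184110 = 5.01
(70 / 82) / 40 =0.02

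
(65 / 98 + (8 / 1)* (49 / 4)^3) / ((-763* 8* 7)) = -5765061 / 16749376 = -0.34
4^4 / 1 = 256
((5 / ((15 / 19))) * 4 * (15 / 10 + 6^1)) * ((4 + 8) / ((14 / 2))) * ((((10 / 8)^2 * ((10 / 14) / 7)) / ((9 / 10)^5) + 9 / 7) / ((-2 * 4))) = -427627015 / 6751269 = -63.34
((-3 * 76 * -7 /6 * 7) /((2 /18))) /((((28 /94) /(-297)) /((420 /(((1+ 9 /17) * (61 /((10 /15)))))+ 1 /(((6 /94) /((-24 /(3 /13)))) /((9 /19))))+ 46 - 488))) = 16043156842482 /793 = 20230967014.48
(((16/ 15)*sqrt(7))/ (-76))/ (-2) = 0.02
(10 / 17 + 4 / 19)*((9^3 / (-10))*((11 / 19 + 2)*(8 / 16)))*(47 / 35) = -30939489 / 306850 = -100.83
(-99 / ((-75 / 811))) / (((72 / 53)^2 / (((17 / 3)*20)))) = 426004513 / 6480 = 65741.44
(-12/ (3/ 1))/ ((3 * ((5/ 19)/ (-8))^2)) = -92416/ 75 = -1232.21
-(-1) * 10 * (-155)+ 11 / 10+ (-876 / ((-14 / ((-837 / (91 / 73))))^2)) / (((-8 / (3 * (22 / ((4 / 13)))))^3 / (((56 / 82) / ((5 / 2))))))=381967013985605847 / 36001280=10609817594.97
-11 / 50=-0.22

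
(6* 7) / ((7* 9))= 2 / 3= 0.67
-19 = -19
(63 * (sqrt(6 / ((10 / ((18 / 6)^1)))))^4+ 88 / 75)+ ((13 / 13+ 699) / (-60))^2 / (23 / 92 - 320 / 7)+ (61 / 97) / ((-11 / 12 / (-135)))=90130385581 / 305615475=294.91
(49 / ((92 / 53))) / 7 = 371 / 92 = 4.03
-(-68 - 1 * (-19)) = 49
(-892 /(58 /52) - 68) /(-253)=25164 /7337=3.43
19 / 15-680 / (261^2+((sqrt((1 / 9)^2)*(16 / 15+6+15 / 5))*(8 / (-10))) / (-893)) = 774022786201 / 615924545685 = 1.26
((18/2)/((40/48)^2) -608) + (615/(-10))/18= -179537/300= -598.46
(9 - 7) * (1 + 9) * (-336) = -6720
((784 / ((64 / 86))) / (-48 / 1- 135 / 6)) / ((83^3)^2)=-2107 / 46098592645029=-0.00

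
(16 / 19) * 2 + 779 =14833 / 19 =780.68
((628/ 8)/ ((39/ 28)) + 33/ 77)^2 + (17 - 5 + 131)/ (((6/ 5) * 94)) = 45202248437/ 14011452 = 3226.09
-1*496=-496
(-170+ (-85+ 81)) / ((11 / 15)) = -2610 / 11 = -237.27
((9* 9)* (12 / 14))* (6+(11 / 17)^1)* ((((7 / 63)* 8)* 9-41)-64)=-5327046 / 119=-44765.09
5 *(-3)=-15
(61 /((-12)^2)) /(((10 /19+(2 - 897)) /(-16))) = 1159 /152955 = 0.01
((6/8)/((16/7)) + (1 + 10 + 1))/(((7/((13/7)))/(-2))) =-10257/1568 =-6.54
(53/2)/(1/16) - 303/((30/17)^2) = 98011/300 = 326.70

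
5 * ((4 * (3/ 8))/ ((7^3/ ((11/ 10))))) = 33/ 1372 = 0.02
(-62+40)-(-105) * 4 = 398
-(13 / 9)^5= -371293 / 59049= -6.29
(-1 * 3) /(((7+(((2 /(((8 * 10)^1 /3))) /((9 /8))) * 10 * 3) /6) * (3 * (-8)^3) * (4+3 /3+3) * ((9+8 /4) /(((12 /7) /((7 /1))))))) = 9 /12142592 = 0.00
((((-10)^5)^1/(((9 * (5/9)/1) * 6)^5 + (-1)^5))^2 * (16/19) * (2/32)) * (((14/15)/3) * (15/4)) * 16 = 560000000000/33657927229800057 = 0.00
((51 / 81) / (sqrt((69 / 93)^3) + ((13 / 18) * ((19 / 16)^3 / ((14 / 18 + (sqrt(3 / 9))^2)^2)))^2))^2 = 0.16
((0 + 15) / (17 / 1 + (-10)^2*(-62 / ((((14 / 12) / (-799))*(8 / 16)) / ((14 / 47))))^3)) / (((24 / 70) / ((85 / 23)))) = 0.00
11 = 11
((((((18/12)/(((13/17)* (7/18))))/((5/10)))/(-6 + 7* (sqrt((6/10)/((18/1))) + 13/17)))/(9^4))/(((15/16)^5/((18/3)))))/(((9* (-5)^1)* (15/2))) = -41213231104* sqrt(30)/5684052126796875 - 53334769664/2652557659171875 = -0.00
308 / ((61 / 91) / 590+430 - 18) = 16536520 / 22120341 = 0.75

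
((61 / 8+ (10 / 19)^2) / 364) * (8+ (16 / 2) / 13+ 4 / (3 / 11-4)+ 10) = 106688175 / 280153328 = 0.38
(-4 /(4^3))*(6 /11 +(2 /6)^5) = -1469 /42768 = -0.03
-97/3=-32.33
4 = 4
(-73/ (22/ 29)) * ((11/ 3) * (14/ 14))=-2117/ 6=-352.83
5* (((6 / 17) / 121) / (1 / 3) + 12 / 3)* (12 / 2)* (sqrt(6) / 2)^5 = 556605* sqrt(6) / 4114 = 331.40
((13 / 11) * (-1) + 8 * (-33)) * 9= -26253 / 11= -2386.64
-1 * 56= -56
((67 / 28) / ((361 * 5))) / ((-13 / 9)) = -603 / 657020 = -0.00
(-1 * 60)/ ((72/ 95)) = -475/ 6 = -79.17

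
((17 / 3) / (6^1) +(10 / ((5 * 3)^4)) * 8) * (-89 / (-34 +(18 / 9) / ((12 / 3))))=1704973 / 678375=2.51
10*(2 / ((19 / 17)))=340 / 19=17.89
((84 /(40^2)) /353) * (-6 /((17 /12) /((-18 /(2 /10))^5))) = 22320522000 /6001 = 3719467.09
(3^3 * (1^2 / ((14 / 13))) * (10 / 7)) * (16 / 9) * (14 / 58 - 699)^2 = 1281164651520 / 41209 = 31089438.02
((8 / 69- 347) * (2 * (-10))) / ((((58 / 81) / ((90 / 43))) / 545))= 316983172500 / 28681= 11052026.52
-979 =-979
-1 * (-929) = 929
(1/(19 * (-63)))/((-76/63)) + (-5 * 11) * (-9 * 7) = 5003461/1444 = 3465.00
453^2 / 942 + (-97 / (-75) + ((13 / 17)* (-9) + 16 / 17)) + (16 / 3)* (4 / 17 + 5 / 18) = 778037149 / 3603150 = 215.93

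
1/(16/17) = 17/16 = 1.06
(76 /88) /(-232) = -19 /5104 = -0.00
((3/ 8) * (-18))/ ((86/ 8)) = -27/ 43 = -0.63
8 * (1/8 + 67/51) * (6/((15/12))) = 4696/85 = 55.25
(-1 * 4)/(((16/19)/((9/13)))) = -171/52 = -3.29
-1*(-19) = 19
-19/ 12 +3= 1.42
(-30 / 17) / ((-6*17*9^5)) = 5 / 17065161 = 0.00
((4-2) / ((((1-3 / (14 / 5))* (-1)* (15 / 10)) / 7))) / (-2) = -196 / 3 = -65.33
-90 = -90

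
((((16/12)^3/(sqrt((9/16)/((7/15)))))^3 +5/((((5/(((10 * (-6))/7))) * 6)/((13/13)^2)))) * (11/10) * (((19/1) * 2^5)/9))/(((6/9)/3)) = -3344/7 +196360536064 * sqrt(105)/597871125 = 2887.72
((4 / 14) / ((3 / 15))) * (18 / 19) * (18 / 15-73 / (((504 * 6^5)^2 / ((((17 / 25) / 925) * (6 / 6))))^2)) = 7967797377527842156606017751577837 / 4906097459311125031613890560000000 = 1.62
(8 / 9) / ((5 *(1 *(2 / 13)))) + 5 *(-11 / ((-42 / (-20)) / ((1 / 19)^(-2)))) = -9453.61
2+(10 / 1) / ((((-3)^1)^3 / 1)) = 44 / 27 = 1.63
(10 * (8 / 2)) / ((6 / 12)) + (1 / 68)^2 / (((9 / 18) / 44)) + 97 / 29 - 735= -10922725 / 16762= -651.64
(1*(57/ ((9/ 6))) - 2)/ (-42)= -6/ 7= -0.86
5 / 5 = 1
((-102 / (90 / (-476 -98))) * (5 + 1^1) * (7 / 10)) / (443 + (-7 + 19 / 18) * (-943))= 1229508 / 2721875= 0.45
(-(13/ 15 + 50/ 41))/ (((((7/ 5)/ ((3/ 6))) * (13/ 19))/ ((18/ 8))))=-73131/ 29848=-2.45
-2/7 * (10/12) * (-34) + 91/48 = 1119/112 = 9.99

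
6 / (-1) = -6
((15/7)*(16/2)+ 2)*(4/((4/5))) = 670/7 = 95.71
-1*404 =-404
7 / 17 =0.41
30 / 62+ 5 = 170 / 31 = 5.48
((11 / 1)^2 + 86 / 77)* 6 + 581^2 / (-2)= -25879361 / 154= -168047.80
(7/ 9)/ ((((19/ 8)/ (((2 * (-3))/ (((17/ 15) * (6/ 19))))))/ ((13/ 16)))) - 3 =-761/ 102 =-7.46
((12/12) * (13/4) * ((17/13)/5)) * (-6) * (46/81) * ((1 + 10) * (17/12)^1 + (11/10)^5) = -2016837823/40500000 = -49.80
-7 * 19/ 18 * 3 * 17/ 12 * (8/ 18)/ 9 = -2261/ 1458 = -1.55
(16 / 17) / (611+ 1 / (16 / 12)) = 64 / 41599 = 0.00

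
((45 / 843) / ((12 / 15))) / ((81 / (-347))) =-8675 / 30348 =-0.29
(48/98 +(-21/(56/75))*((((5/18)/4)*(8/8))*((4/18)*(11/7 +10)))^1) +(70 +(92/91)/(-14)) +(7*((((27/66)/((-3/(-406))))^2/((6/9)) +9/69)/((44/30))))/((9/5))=12256.61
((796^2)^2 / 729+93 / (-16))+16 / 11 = 70658584881113 / 128304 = 550712252.78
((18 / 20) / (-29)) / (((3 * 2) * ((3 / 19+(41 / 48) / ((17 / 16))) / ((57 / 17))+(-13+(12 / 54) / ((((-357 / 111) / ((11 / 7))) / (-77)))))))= 128877 / 108453620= 0.00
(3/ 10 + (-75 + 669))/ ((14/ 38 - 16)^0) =5943/ 10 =594.30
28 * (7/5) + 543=2911/5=582.20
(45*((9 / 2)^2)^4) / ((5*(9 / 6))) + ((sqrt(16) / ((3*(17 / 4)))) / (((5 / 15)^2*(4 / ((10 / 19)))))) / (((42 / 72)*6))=291985939263 / 289408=1008907.63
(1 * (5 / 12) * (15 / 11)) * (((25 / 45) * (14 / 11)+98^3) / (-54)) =-1164725975 / 117612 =-9903.12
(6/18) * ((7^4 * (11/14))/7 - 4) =177/2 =88.50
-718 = -718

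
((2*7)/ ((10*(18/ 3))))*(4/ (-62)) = -7/ 465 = -0.02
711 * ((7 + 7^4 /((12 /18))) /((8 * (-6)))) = -1710429 /32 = -53450.91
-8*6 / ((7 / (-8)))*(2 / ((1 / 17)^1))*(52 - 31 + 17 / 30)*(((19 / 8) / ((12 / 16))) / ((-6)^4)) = 835924 / 8505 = 98.29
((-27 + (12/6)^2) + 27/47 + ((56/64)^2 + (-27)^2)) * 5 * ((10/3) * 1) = 53191975/4512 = 11789.00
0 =0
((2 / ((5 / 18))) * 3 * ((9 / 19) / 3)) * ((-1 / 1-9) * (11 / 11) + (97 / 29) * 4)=31752 / 2755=11.53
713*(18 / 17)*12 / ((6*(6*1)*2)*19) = 2139 / 323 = 6.62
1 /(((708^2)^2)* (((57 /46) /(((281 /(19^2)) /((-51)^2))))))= 6463 /6723965011029664896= 0.00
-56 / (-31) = 56 / 31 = 1.81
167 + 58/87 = 167.67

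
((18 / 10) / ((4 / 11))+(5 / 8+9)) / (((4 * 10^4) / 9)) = 5247 / 1600000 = 0.00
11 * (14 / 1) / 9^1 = 154 / 9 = 17.11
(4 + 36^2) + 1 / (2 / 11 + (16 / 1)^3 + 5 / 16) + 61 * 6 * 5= 3130.00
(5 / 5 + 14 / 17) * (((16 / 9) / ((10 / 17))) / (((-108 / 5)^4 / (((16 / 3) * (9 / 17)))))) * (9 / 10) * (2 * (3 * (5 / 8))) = 3875 / 16061328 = 0.00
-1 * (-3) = 3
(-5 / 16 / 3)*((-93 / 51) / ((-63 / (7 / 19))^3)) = -155 / 4080172176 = -0.00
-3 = -3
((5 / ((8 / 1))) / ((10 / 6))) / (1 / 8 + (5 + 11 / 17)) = 51 / 785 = 0.06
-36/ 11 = -3.27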